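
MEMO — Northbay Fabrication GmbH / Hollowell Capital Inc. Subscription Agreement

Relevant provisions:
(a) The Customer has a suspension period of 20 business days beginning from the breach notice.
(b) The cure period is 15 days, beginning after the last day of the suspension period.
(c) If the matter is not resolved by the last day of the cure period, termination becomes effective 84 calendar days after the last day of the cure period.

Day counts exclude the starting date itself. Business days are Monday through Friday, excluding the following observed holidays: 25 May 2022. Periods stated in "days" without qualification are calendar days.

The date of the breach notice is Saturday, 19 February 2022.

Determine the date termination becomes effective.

From Saturday, 19 February 2022, 20 business days (Feb 21, Feb 22, Feb 23, Feb 24, …, Mar 16, Mar 17, Mar 18, skipping weekends) brings us to Friday, 18 March 2022, which is the last day of the suspension period.
Adding 15 calendar days to 18 March 2022 gives 2 April 2022, which is the last day of the cure period.
The date termination becomes effective: 2 April 2022 + 84 days = 25 June 2022.

25 June 2022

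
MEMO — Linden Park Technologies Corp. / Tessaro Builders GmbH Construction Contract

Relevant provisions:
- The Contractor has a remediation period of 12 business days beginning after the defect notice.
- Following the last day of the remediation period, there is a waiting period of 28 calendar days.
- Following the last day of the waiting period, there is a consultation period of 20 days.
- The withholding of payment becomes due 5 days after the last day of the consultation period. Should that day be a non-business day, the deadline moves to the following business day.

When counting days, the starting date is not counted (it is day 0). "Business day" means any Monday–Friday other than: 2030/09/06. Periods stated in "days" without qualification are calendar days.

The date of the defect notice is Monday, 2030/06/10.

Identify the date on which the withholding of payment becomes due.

2030/08/19

From Monday, 2030/06/10, 12 business days (Jun 11, Jun 12, Jun 13, Jun 14, …, Jun 24, Jun 25, Jun 26, skipping weekends) brings us to Wednesday, 2030/06/26, which is the last day of the remediation period.
The last day of the waiting period: 28 calendar days after 2030/06/26 is 2030/07/24.
Adding 20 calendar days to 2030/07/24 gives 2030/08/13, which is the last day of the consultation period.
The date on which the withholding of payment becomes due: 5 calendar days after 2030/08/13 is 2030/08/18. That falls on a Sunday, so it rolls to the next business day, Monday, 2030/08/19.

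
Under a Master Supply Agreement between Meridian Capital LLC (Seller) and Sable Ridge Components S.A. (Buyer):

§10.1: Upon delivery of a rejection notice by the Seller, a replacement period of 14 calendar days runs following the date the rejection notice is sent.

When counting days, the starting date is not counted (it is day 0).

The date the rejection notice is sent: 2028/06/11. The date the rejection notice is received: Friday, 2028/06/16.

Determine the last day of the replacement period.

2028/06/25

Adding 14 calendar days to 2028/06/11 gives 2028/06/25, which is the last day of the replacement period.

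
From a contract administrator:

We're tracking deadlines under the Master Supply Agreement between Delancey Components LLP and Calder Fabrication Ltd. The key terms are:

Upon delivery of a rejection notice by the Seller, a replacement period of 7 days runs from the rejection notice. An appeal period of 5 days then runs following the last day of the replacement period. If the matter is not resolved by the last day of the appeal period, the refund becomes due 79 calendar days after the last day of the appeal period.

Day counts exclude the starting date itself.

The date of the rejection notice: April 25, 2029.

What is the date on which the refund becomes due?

Adding 7 calendar days to April 25, 2029 gives May 2, 2029, which is the last day of the replacement period.
Adding 5 calendar days to May 2, 2029 gives May 7, 2029, which is the last day of the appeal period.
The date on which the refund becomes due: May 7, 2029 + 79 days = July 25, 2029.

July 25, 2029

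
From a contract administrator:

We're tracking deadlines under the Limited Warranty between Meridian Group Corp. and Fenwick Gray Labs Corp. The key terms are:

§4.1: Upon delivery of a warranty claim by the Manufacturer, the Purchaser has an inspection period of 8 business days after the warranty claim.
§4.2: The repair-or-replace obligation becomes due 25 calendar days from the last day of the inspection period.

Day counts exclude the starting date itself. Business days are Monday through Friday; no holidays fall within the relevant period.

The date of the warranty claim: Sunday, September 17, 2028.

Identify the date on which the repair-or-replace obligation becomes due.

October 22, 2028

From Sunday, September 17, 2028, 8 business days (Sep 18, Sep 19, Sep 20, Sep 21, Sep 22, Sep 25, Sep 26, Sep 27, skipping weekends) brings us to Wednesday, September 27, 2028, which is the last day of the inspection period.
Adding 25 calendar days to September 27, 2028 gives October 22, 2028, which is the date on which the repair-or-replace obligation becomes due.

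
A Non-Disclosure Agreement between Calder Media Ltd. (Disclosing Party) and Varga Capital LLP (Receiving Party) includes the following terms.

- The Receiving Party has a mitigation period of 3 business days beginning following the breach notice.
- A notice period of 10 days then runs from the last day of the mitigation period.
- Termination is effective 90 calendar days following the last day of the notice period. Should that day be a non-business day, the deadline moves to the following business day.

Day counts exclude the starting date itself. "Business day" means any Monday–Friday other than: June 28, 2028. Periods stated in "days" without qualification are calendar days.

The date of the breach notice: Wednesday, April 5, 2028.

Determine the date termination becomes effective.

July 19, 2028

The last day of the mitigation period: counting 3 business days from Wednesday, April 5, 2028 (Apr 6, Apr 7, Apr 10, skipping weekends) reaches Monday, April 10, 2028.
The last day of the notice period: 10 calendar days after April 10, 2028 is April 20, 2028.
The date termination becomes effective: 90 calendar days after April 20, 2028 is July 19, 2028. July 19, 2028 is a Wednesday and is not a listed holiday, so no roll-forward applies.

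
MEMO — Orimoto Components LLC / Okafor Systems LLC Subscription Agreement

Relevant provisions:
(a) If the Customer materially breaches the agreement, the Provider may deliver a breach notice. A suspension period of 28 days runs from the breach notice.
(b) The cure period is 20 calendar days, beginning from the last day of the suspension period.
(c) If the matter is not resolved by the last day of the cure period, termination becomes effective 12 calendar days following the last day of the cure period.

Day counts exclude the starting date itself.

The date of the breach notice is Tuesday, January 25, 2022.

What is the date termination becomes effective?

Adding 28 calendar days to January 25, 2022 gives February 22, 2022, which is the last day of the suspension period.
Adding 20 calendar days to February 22, 2022 gives March 14, 2022, which is the last day of the cure period.
Adding 12 calendar days to March 14, 2022 gives March 26, 2022, which is the date termination becomes effective.

March 26, 2022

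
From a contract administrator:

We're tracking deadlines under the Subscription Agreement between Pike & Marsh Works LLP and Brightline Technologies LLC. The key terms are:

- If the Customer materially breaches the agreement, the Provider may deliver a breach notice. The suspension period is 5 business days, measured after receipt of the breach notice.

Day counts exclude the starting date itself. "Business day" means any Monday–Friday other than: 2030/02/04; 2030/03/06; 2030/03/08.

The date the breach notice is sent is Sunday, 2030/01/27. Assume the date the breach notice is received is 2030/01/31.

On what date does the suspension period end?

2030/02/08

The last day of the suspension period: 5 business days after Thursday, 2030/01/31, skipping weekends and the listed holiday on Feb 4 — Feb 1, Feb 5, Feb 6, Feb 7, Feb 8 — lands on Friday, 2030/02/08.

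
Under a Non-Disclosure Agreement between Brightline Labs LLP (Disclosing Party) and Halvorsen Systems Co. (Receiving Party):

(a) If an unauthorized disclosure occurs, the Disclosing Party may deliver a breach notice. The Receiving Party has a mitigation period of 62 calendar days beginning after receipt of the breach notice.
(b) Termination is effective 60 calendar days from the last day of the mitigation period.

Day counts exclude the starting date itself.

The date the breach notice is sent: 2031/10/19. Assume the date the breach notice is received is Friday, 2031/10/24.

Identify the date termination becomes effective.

Adding 62 calendar days to 2031/10/24 gives 2031/12/25, which is the last day of the mitigation period.
The date termination becomes effective: 2031/12/25 + 60 days = 2032/02/23.

2032/02/23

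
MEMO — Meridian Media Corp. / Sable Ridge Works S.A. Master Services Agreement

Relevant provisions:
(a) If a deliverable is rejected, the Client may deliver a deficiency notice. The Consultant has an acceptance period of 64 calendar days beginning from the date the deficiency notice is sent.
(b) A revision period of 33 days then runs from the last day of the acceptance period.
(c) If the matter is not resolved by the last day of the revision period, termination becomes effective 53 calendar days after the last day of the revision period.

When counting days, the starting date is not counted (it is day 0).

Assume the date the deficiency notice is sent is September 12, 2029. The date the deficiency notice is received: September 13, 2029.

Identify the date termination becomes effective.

The last day of the acceptance period: 64 calendar days after September 12, 2029 is November 15, 2029.
Adding 33 calendar days to November 15, 2029 gives December 18, 2029, which is the last day of the revision period.
Adding 53 calendar days to December 18, 2029 gives February 9, 2030, which is the date termination becomes effective.

February 9, 2030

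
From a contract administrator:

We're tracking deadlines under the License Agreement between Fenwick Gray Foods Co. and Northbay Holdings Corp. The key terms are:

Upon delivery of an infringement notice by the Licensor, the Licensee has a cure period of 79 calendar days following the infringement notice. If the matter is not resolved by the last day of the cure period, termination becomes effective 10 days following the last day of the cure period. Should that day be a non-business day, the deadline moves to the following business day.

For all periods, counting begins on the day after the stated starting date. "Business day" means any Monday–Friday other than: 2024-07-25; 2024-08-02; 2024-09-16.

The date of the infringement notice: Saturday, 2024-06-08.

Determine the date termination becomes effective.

The last day of the cure period: 2024-06-08 + 79 days = 2024-08-26.
The date termination becomes effective: 10 calendar days after 2024-08-26 is 2024-09-05. 2024-09-05 is a Thursday and is not a listed holiday, so no roll-forward applies.

2024-09-05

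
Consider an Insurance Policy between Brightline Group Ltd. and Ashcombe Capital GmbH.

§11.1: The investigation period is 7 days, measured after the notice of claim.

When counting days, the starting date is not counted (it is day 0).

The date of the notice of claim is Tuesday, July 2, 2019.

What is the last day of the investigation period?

The last day of the investigation period: July 2, 2019 + 7 days = July 9, 2019.

July 9, 2019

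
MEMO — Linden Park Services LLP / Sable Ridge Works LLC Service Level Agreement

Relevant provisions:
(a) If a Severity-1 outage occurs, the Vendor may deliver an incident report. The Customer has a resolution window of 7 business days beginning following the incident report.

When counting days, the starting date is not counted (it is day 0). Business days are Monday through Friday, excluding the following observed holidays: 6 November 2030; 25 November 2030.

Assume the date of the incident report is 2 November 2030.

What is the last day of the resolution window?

The last day of the resolution window: counting 7 business days from Saturday, 2 November 2030 (Nov 4, Nov 5, Nov 7, Nov 8, Nov 11, Nov 12, Nov 13, skipping weekends and the listed holiday on Nov 6) reaches Wednesday, 13 November 2030.

13 November 2030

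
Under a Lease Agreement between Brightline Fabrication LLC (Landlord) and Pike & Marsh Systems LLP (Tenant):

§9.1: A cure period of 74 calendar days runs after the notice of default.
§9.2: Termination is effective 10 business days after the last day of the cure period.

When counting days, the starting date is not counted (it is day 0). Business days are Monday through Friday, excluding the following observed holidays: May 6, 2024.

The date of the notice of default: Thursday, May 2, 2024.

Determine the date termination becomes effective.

The last day of the cure period: 74 calendar days after May 2, 2024 is Jul 15, 2024.
The date termination becomes effective: 10 business days after Monday, Jul 15, 2024, skipping weekends — Jul 16, Jul 17, Jul 18, Jul 19, Jul 22, Jul 23, Jul 24, Jul 25, Jul 26, Jul 29 — lands on Monday, Jul 29, 2024.

Jul 29, 2024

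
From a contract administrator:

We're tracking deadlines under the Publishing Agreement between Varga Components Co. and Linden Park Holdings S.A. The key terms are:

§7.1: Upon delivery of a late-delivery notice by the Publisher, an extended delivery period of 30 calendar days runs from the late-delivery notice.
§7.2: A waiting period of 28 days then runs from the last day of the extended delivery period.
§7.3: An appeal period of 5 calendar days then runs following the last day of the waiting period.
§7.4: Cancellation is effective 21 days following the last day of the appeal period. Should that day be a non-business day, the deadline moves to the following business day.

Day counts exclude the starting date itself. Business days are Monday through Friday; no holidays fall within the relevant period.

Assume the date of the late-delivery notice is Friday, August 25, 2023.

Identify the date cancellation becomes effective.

November 17, 2023

The last day of the extended delivery period: 30 calendar days after August 25, 2023 is September 24, 2023.
The last day of the waiting period: September 24, 2023 + 28 days = October 22, 2023.
The last day of the appeal period: 5 calendar days after October 22, 2023 is October 27, 2023.
Adding 21 calendar days to October 27, 2023 gives November 17, 2023, which is the date cancellation becomes effective. November 17, 2023 is a Friday, so no roll-forward applies.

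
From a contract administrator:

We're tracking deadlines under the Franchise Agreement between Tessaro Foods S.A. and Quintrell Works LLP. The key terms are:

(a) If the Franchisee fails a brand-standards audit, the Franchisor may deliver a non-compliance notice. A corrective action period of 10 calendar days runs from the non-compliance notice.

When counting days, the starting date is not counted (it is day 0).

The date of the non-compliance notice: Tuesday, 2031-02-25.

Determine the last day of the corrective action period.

The last day of the corrective action period: 2031-02-25 + 10 days = 2031-03-07.

2031-03-07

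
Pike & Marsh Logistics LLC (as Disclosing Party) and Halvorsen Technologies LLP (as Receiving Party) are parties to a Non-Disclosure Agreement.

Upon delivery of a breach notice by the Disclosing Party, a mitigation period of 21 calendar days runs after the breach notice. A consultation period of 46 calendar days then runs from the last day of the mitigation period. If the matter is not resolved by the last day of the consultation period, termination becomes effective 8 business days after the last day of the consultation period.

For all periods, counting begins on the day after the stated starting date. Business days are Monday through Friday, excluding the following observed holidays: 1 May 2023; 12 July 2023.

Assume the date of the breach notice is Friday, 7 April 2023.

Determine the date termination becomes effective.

23 June 2023

The last day of the mitigation period: 21 calendar days after 7 April 2023 is 28 April 2023.
Adding 46 calendar days to 28 April 2023 gives 13 June 2023, which is the last day of the consultation period.
The date termination becomes effective: 8 business days after Tuesday, 13 June 2023, skipping weekends — Jun 14, Jun 15, Jun 16, Jun 19, Jun 20, Jun 21, Jun 22, Jun 23 — lands on Friday, 23 June 2023.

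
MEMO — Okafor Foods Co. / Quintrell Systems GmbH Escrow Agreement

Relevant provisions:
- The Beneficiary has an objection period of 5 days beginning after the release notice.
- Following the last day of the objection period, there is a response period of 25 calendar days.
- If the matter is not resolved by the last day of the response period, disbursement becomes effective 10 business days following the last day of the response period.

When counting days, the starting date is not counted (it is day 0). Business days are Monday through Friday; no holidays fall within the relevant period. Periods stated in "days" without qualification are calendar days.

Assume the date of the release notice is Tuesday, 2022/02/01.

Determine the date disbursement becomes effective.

2022/03/17

Adding 5 calendar days to 2022/02/01 gives 2022/02/06, which is the last day of the objection period.
The last day of the response period: 2022/02/06 + 25 days = 2022/03/03.
The date disbursement becomes effective: 10 business days after Thursday, 2022/03/03, skipping weekends — Mar 4, Mar 7, Mar 8, Mar 9, Mar 10, Mar 11, Mar 14, Mar 15, Mar 16, Mar 17 — lands on Thursday, 2022/03/17.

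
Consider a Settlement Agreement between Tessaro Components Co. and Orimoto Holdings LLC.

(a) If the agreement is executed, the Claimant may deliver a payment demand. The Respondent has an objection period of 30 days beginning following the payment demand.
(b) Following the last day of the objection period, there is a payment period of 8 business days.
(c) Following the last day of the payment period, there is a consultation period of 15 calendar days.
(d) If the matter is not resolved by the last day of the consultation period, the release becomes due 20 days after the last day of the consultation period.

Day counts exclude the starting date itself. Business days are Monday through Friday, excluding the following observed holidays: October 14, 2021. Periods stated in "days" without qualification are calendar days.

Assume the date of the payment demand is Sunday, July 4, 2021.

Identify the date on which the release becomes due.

The last day of the objection period: 30 calendar days after July 4, 2021 is August 3, 2021.
From Tuesday, August 3, 2021, 8 business days (Aug 4, Aug 5, Aug 6, Aug 9, Aug 10, Aug 11, Aug 12, Aug 13, skipping weekends) brings us to Friday, August 13, 2021, which is the last day of the payment period.
The last day of the consultation period: 15 calendar days after August 13, 2021 is August 28, 2021.
The date on which the release becomes due: August 28, 2021 + 20 days = September 17, 2021.

September 17, 2021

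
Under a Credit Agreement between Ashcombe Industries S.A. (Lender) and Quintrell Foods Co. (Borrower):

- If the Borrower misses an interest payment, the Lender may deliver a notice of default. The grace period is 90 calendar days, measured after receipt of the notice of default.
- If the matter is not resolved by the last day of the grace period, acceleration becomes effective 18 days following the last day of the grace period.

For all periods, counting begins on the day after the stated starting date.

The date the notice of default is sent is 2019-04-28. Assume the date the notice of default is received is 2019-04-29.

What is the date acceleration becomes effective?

Adding 90 calendar days to 2019-04-29 gives 2019-07-28, which is the last day of the grace period.
Adding 18 calendar days to 2019-07-28 gives 2019-08-15, which is the date acceleration becomes effective.

2019-08-15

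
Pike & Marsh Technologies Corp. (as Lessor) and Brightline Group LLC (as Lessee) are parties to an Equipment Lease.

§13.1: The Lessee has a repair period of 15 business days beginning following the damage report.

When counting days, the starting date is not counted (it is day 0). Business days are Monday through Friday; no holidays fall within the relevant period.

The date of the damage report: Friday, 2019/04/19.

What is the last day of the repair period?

2019/05/10

From Friday, 2019/04/19, 15 business days (Apr 22, Apr 23, Apr 24, Apr 25, …, May 8, May 9, May 10, skipping weekends) brings us to Friday, 2019/05/10, which is the last day of the repair period.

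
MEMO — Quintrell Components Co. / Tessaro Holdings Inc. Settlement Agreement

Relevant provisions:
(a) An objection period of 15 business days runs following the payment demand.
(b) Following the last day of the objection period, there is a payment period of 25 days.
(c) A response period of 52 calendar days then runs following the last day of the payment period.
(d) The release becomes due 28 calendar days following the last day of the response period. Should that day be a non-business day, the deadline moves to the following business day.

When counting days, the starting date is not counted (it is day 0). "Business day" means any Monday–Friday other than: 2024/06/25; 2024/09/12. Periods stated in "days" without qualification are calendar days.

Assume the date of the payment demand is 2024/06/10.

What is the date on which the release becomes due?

2024/10/15

The last day of the objection period: counting 15 business days from Monday, 2024/06/10 (Jun 11, Jun 12, Jun 13, Jun 14, …, Jun 28, Jul 1, Jul 2, skipping weekends and the listed holiday on Jun 25) reaches Tuesday, 2024/07/02.
Adding 25 calendar days to 2024/07/02 gives 2024/07/27, which is the last day of the payment period.
Adding 52 calendar days to 2024/07/27 gives 2024/09/17, which is the last day of the response period.
Adding 28 calendar days to 2024/09/17 gives 2024/10/15, which is the date on which the release becomes due. 2024/10/15 is a Tuesday and is not a listed holiday, so no roll-forward applies.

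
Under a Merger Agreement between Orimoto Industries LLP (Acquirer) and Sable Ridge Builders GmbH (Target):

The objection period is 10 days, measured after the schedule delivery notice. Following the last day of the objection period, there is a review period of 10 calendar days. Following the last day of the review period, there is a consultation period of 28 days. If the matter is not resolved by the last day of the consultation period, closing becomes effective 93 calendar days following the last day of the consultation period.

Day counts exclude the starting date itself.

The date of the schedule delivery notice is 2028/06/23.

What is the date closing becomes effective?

The last day of the objection period: 10 calendar days after 2028/06/23 is 2028/07/03.
The last day of the review period: 10 calendar days after 2028/07/03 is 2028/07/13.
The last day of the consultation period: 2028/07/13 + 28 days = 2028/08/10.
Adding 93 calendar days to 2028/08/10 gives 2028/11/11, which is the date closing becomes effective.

2028/11/11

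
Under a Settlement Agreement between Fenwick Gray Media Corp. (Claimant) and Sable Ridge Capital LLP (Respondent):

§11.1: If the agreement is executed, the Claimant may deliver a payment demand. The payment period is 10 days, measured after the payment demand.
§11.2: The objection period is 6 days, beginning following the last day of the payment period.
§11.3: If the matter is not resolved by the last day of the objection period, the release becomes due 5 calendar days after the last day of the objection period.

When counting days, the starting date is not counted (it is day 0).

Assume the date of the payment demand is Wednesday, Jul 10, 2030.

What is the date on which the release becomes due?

The last day of the payment period: Jul 10, 2030 + 10 days = Jul 20, 2030.
The last day of the objection period: Jul 20, 2030 + 6 days = Jul 26, 2030.
The date on which the release becomes due: 5 calendar days after Jul 26, 2030 is Jul 31, 2030.

Jul 31, 2030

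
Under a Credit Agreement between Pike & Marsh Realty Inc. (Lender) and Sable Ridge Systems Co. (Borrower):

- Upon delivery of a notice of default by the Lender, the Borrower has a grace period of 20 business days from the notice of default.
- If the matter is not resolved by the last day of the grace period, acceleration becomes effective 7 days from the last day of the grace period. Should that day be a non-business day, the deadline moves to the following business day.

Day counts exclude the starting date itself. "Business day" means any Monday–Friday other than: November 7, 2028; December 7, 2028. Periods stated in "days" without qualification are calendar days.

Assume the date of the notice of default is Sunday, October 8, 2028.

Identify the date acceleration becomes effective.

The last day of the grace period: 20 business days after Sunday, October 8, 2028, skipping weekends — Oct 9, Oct 10, Oct 11, Oct 12, …, Nov 1, Nov 2, Nov 3 — lands on Friday, November 3, 2028.
Adding 7 calendar days to November 3, 2028 gives November 10, 2028, which is the date acceleration becomes effective. November 10, 2028 is a Friday and is not a listed holiday, so no roll-forward applies.

November 10, 2028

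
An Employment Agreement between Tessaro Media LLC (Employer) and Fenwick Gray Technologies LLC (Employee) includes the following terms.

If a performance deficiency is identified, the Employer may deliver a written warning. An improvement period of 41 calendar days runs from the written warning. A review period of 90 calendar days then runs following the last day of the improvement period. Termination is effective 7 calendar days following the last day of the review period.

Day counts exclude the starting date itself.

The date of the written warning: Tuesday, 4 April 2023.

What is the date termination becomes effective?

20 August 2023

The last day of the improvement period: 4 April 2023 + 41 days = 15 May 2023.
The last day of the review period: 15 May 2023 + 90 days = 13 August 2023.
The date termination becomes effective: 7 calendar days after 13 August 2023 is 20 August 2023.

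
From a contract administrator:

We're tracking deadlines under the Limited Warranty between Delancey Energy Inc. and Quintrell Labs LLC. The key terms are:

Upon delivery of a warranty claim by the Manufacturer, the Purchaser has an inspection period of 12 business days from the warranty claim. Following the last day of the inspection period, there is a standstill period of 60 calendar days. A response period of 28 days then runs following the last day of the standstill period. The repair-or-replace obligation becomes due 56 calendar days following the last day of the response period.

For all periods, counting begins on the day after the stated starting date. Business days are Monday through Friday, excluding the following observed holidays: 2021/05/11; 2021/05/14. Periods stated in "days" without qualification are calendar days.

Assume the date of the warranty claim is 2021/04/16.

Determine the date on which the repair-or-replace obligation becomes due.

From Friday, 2021/04/16, 12 business days (Apr 19, Apr 20, Apr 21, Apr 22, …, Apr 30, May 3, May 4, skipping weekends) brings us to Tuesday, 2021/05/04, which is the last day of the inspection period.
Adding 60 calendar days to 2021/05/04 gives 2021/07/03, which is the last day of the standstill period.
The last day of the response period: 2021/07/03 + 28 days = 2021/07/31.
Adding 56 calendar days to 2021/07/31 gives 2021/09/25, which is the date on which the repair-or-replace obligation becomes due.

2021/09/25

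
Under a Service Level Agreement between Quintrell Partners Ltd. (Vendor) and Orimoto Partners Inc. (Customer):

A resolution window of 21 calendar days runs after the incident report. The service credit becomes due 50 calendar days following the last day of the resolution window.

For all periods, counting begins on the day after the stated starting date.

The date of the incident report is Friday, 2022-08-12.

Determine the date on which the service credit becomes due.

2022-10-22

The last day of the resolution window: 2022-08-12 + 21 days = 2022-09-02.
The date on which the service credit becomes due: 50 calendar days after 2022-09-02 is 2022-10-22.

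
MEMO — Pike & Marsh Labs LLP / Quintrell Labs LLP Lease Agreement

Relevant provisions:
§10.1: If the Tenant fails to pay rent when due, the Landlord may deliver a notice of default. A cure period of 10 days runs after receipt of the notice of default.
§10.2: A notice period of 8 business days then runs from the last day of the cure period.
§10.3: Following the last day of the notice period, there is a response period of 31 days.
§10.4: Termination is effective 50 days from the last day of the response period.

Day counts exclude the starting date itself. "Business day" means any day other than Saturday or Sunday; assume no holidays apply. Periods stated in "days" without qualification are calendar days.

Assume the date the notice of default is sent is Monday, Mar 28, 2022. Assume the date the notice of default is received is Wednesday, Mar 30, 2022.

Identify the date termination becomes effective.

The last day of the cure period: Mar 30, 2022 + 10 days = Apr 9, 2022.
The last day of the notice period: counting 8 business days from Saturday, Apr 9, 2022 (Apr 11, Apr 12, Apr 13, Apr 14, Apr 15, Apr 18, Apr 19, Apr 20, skipping weekends) reaches Wednesday, Apr 20, 2022.
The last day of the response period: 31 calendar days after Apr 20, 2022 is May 21, 2022.
Adding 50 calendar days to May 21, 2022 gives Jul 10, 2022, which is the date termination becomes effective.

Jul 10, 2022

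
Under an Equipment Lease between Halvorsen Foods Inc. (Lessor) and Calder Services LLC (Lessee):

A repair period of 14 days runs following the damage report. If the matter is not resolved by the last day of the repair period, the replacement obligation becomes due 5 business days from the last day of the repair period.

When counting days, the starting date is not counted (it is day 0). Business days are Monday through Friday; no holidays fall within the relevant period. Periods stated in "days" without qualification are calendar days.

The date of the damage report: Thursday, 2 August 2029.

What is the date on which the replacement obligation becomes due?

The last day of the repair period: 14 calendar days after 2 August 2029 is 16 August 2029.
From Thursday, 16 August 2029, 5 business days (Aug 17, Aug 20, Aug 21, Aug 22, Aug 23, skipping weekends) brings us to Thursday, 23 August 2029, which is the date on which the replacement obligation becomes due.

23 August 2029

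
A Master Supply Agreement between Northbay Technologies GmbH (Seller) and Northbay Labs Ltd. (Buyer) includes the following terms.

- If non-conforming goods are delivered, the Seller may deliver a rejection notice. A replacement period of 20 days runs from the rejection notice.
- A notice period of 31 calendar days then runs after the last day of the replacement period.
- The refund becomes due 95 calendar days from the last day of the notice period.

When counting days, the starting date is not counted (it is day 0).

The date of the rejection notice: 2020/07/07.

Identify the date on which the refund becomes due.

The last day of the replacement period: 20 calendar days after 2020/07/07 is 2020/07/27.
Adding 31 calendar days to 2020/07/27 gives 2020/08/27, which is the last day of the notice period.
The date on which the refund becomes due: 95 calendar days after 2020/08/27 is 2020/11/30.

2020/11/30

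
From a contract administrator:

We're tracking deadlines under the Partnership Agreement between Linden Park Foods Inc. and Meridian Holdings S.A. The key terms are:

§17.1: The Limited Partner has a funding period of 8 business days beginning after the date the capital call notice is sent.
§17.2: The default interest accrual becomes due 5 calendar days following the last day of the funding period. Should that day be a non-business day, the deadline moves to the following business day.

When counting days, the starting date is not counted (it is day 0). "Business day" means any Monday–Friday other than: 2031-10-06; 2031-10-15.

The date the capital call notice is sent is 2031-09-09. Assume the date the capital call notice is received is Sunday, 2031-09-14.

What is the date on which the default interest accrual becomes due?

The last day of the funding period: 8 business days after Tuesday, 2031-09-09, skipping weekends — Sep 10, Sep 11, Sep 12, Sep 15, Sep 16, Sep 17, Sep 18, Sep 19 — lands on Friday, 2031-09-19.
The date on which the default interest accrual becomes due: 2031-09-19 + 5 days = 2031-09-24. 2031-09-24 is a Wednesday and is not a listed holiday, so no roll-forward applies.

2031-09-24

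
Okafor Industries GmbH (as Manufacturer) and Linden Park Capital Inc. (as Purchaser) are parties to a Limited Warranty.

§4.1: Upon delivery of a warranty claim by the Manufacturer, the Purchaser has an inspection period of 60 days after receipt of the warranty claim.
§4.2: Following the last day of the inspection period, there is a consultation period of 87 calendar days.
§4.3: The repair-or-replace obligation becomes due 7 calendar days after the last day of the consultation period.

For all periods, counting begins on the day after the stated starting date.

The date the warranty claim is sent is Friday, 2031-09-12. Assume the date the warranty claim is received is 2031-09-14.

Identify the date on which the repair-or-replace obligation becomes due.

The last day of the inspection period: 2031-09-14 + 60 days = 2031-11-13.
The last day of the consultation period: 87 calendar days after 2031-11-13 is 2032-02-08.
The date on which the repair-or-replace obligation becomes due: 7 calendar days after 2032-02-08 is 2032-02-15.

2032-02-15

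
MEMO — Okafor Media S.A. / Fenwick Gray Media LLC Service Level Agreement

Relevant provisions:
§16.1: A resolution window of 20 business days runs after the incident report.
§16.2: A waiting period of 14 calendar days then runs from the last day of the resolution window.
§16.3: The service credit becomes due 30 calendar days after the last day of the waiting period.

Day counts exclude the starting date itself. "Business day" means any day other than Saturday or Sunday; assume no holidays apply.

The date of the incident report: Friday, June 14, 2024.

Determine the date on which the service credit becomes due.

August 25, 2024

The last day of the resolution window: counting 20 business days from Friday, June 14, 2024 (Jun 17, Jun 18, Jun 19, Jun 20, …, Jul 10, Jul 11, Jul 12, skipping weekends) reaches Friday, July 12, 2024.
Adding 14 calendar days to July 12, 2024 gives July 26, 2024, which is the last day of the waiting period.
The date on which the service credit becomes due: 30 calendar days after July 26, 2024 is August 25, 2024.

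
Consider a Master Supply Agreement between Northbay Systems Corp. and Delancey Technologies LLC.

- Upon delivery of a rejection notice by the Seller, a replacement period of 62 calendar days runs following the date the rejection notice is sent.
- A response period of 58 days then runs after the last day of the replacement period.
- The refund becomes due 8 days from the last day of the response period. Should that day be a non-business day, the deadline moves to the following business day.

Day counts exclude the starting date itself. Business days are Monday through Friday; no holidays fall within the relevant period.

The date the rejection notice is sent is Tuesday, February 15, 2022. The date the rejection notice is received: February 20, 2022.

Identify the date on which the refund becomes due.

Adding 62 calendar days to February 15, 2022 gives April 18, 2022, which is the last day of the replacement period.
The last day of the response period: April 18, 2022 + 58 days = June 15, 2022.
The date on which the refund becomes due: 8 calendar days after June 15, 2022 is June 23, 2022. June 23, 2022 is a Thursday, so no roll-forward applies.

June 23, 2022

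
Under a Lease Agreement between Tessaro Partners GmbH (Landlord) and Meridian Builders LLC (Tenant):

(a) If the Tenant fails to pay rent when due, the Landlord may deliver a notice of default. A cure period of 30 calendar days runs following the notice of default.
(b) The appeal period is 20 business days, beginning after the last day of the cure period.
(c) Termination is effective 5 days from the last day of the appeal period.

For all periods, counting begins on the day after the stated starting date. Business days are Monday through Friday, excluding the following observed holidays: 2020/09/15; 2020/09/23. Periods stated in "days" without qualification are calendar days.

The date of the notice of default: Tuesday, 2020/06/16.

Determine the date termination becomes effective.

The last day of the cure period: 30 calendar days after 2020/06/16 is 2020/07/16.
The last day of the appeal period: counting 20 business days from Thursday, 2020/07/16 (Jul 17, Jul 20, Jul 21, Jul 22, …, Aug 11, Aug 12, Aug 13, skipping weekends) reaches Thursday, 2020/08/13.
Adding 5 calendar days to 2020/08/13 gives 2020/08/18, which is the date termination becomes effective.

2020/08/18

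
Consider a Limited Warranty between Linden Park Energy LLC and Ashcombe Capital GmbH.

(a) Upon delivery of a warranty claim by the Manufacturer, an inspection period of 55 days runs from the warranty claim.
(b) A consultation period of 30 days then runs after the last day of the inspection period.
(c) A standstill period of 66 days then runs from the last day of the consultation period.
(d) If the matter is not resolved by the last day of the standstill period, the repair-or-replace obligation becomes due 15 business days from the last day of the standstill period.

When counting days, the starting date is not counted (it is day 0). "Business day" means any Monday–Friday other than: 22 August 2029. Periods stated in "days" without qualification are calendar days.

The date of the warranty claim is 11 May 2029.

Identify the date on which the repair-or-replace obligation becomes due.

Adding 55 calendar days to 11 May 2029 gives 5 July 2029, which is the last day of the inspection period.
Adding 30 calendar days to 5 July 2029 gives 4 August 2029, which is the last day of the consultation period.
The last day of the standstill period: 4 August 2029 + 66 days = 9 October 2029.
The date on which the repair-or-replace obligation becomes due: counting 15 business days from Tuesday, 9 October 2029 (Oct 10, Oct 11, Oct 12, Oct 15, …, Oct 26, Oct 29, Oct 30, skipping weekends) reaches Tuesday, 30 October 2029.

30 October 2029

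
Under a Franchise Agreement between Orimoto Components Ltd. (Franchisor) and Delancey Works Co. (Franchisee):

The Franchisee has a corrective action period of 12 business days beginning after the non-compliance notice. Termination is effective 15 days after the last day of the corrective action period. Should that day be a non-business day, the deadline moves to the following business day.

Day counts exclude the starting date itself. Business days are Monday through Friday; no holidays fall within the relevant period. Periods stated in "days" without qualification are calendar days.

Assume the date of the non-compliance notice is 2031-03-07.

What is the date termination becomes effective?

From Friday, 2031-03-07, 12 business days (Mar 10, Mar 11, Mar 12, Mar 13, …, Mar 21, Mar 24, Mar 25, skipping weekends) brings us to Tuesday, 2031-03-25, which is the last day of the corrective action period.
The date termination becomes effective: 2031-03-25 + 15 days = 2031-04-09. 2031-04-09 is a Wednesday, so no roll-forward applies.

2031-04-09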